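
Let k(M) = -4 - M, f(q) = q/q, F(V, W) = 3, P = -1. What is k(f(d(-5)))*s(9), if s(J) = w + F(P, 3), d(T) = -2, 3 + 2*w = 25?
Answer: -70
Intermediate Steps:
w = 11 (w = -3/2 + (½)*25 = -3/2 + 25/2 = 11)
s(J) = 14 (s(J) = 11 + 3 = 14)
f(q) = 1
k(f(d(-5)))*s(9) = (-4 - 1*1)*14 = (-4 - 1)*14 = -5*14 = -70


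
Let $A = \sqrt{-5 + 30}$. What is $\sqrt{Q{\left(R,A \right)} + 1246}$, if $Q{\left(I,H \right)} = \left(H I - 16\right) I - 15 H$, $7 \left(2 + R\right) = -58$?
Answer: $\frac{\sqrt{91363}}{7} \approx 43.18$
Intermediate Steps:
$A = 5$ ($A = \sqrt{25} = 5$)
$R = - \frac{72}{7}$ ($R = -2 + \frac{1}{7} \left(-58\right) = -2 - \frac{58}{7} = - \frac{72}{7} \approx -10.286$)
$Q{\left(I,H \right)} = - 15 H + I \left(-16 + H I\right)$ ($Q{\left(I,H \right)} = \left(-16 + H I\right) I - 15 H = I \left(-16 + H I\right) - 15 H = - 15 H + I \left(-16 + H I\right)$)
$\sqrt{Q{\left(R,A \right)} + 1246} = \sqrt{\left(\left(-16\right) \left(- \frac{72}{7}\right) - 75 + 5 \left(- \frac{72}{7}\right)^{2}\right) + 1246} = \sqrt{\left(\frac{1152}{7} - 75 + 5 \cdot \frac{5184}{49}\right) + 1246} = \sqrt{\left(\frac{1152}{7} - 75 + \frac{25920}{49}\right) + 1246} = \sqrt{\frac{30309}{49} + 1246} = \sqrt{\frac{91363}{49}} = \frac{\sqrt{91363}}{7}$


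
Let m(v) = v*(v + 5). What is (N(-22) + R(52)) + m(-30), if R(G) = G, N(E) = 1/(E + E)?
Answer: 35287/44 ≈ 801.98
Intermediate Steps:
m(v) = v*(5 + v)
N(E) = 1/(2*E)
(N(-22) + R(52)) + m(-30) = ((½)/(-22) + 52) - 30*(5 - 30) = ((½)*(-1/22) + 52) - 30*(-25) = (-1/44 + 52) + 750 = 2287/44 + 750 = 35287/44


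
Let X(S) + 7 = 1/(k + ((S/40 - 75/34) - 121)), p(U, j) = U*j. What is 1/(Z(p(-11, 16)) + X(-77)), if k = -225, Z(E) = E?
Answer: -238089/43570967 ≈ -0.0054644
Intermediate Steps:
X(S) = -7 + 1/(-11839/34 + S/40) (X(S) = -7 + 1/(-225 + ((S/40 - 75/34) - 121)) = -7 + 1/(-225 + ((-75/34 + S/40) - 121)) = -7 + 1/(-225 + (-4189/34 + S/40)) = -7 + 1/(-11839/34 + S/40))
1/(Z(p(-11, 16)) + X(-77)) = 1/(-11*16 + (1658140 - 119*(-77))/(-236780 + 17*(-77))) = 1/(-176 + (1658140 + 9163)/(-236780 - 1309)) = 1/(-176 + 1667303/(-238089)) = 1/(-176 - 1/238089*1667303) = 1/(-176 - 1667303/238089) = 1/(-43570967/238089) = -238089/43570967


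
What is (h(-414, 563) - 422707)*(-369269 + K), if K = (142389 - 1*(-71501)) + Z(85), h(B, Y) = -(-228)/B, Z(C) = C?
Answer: 4529432300374/69 ≈ 6.5644e+10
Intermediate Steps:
h(B, Y) = 228/B
K = 213975 (K = (142389 - 1*(-71501)) + 85 = (142389 + 71501) + 85 = 213890 + 85 = 213975)
(h(-414, 563) - 422707)*(-369269 + K) = (228/(-414) - 422707)*(-369269 + 213975) = (228*(-1/414) - 422707)*(-155294) = (-38/69 - 422707)*(-155294) = -29166821/69*(-155294) = 4529432300374/69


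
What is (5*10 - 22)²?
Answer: 784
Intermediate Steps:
(5*10 - 22)² = (50 - 22)² = 28² = 784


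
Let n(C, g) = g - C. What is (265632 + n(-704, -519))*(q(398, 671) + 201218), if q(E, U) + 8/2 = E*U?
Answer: 124474658224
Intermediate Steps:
q(E, U) = -4 + E*U
(265632 + n(-704, -519))*(q(398, 671) + 201218) = (265632 + (-519 - 1*(-704)))*((-4 + 398*671) + 201218) = (265632 + (-519 + 704))*((-4 + 267058) + 201218) = (265632 + 185)*(267054 + 201218) = 265817*468272 = 124474658224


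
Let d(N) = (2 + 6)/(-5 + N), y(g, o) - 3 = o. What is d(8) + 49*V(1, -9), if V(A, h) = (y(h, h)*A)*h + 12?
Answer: 9710/3 ≈ 3236.7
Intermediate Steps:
y(g, o) = 3 + o
d(N) = 8/(-5 + N)
V(A, h) = 12 + A*h*(3 + h) (V(A, h) = ((3 + h)*A)*h + 12 = (A*(3 + h))*h + 12 = A*h*(3 + h) + 12 = 12 + A*h*(3 + h))
d(8) + 49*V(1, -9) = 8/(-5 + 8) + 49*(12 + 1*(-9)*(3 - 9)) = 8/3 + 49*(12 + 1*(-9)*(-6)) = 8*(⅓) + 49*(12 + 54) = 8/3 + 49*66 = 8/3 + 3234 = 9710/3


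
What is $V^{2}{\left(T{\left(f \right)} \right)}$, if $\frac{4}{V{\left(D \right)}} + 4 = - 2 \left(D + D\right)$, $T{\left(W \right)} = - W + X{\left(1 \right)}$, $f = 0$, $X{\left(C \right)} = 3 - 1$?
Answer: $\frac{1}{9} \approx 0.11111$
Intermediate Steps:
$X{\left(C \right)} = 2$
$T{\left(W \right)} = 2 - W$ ($T{\left(W \right)} = - W + 2 = 2 - W$)
$V{\left(D \right)} = \frac{4}{-4 - 4 D}$ ($V{\left(D \right)} = \frac{4}{-4 - 2 \left(D + D\right)} = \frac{4}{-4 - 2 \cdot 2 D} = \frac{4}{-4 - 4 D}$)
$V^{2}{\left(T{\left(f \right)} \right)} = \left(- \frac{1}{1 + \left(2 - 0\right)}\right)^{2} = \left(- \frac{1}{1 + \left(2 + 0\right)}\right)^{2} = \left(- \frac{1}{1 + 2}\right)^{2} = \left(- \frac{1}{3}\right)^{2} = \frac{1}{9}$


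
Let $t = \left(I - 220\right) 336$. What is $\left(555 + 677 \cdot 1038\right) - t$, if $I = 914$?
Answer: $470097$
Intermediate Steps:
$t = 233184$ ($t = \left(914 - 220\right) 336 = 694 \cdot 336 = 233184$)
$\left(555 + 677 \cdot 1038\right) - t = \left(555 + 677 \cdot 1038\right) - 233184 = \left(555 + 702726\right) - 233184 = 703281 - 233184 = 470097$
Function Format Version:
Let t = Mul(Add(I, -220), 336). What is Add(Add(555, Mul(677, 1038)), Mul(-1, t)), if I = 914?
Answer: 470097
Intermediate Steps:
t = 233184 (t = Mul(Add(914, -220), 336) = Mul(694, 336) = 233184)
Add(Add(555, Mul(677, 1038)), Mul(-1, t)) = Add(Add(555, Mul(677, 1038)), Mul(-1, 233184)) = Add(Add(555, 702726), -233184) = Add(703281, -233184) = 470097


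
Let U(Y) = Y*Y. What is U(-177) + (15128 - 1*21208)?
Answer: 25249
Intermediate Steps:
U(Y) = Y²
U(-177) + (15128 - 1*21208) = (-177)² + (15128 - 1*21208) = 31329 + (15128 - 21208) = 31329 - 6080 = 25249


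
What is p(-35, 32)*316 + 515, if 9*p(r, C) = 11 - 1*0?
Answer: 8111/9 ≈ 901.22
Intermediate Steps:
p(r, C) = 11/9 (p(r, C) = (11 - 1*0)/9 = (11 + 0)/9 = (1/9)*11 = 11/9)
p(-35, 32)*316 + 515 = (11/9)*316 + 515 = 3476/9 + 515 = 8111/9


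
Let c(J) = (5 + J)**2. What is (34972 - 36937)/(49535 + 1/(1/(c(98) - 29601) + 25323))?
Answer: -315012041825/7941028755339 ≈ -0.039669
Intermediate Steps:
(34972 - 36937)/(49535 + 1/(1/(c(98) - 29601) + 25323)) = (34972 - 36937)/(49535 + 1/(1/((5 + 98)**2 - 29601) + 25323)) = -1965/(49535 + 1/(1/(103**2 - 29601) + 25323)) = -1965/(49535 + 1/(1/(10609 - 29601) + 25323)) = -1965/(49535 + 1/(1/(-18992) + 25323)) = -1965/(49535 + 1/(-1/18992 + 25323)) = -1965/(49535 + 1/(480934415/18992)) = -1965/(49535 + 18992/480934415) = -1965/23823086266017/480934415 = -1965*480934415/23823086266017 = -315012041825/7941028755339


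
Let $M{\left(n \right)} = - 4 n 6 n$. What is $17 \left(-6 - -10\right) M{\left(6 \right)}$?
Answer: $-58752$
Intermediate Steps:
$M{\left(n \right)} = - 24 n^{2}$ ($M{\left(n \right)} = - 4 \cdot 6 n n = - 4 \cdot 6 n^{2} = - 24 n^{2}$)
$17 \left(-6 - -10\right) M{\left(6 \right)} = 17 \left(-6 - -10\right) \left(- 24 \cdot 6^{2}\right) = 17 \left(-6 + 10\right) \left(\left(-24\right) 36\right) = 17 \cdot 4 \left(-864\right) = 68 \left(-864\right) = -58752$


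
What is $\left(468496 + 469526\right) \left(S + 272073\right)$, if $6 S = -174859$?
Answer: $227873528123$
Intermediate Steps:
$S = - \frac{174859}{6}$ ($S = \frac{1}{6} \left(-174859\right) = - \frac{174859}{6} \approx -29143.0$)
$\left(468496 + 469526\right) \left(S + 272073\right) = \left(468496 + 469526\right) \left(- \frac{174859}{6} + 272073\right) = 938022 \cdot \frac{1457579}{6} = 227873528123$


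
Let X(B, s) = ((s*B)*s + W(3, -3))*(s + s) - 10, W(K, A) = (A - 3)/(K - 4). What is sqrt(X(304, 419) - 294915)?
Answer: 5*sqrt(1788969039) ≈ 2.1148e+5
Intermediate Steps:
W(K, A) = (-3 + A)/(-4 + K)
X(B, s) = -10 + 2*s*(6 + B*s**2) (X(B, s) = ((s*B)*s + (-3 - 3)/(-4 + 3))*(s + s) - 10 = ((B*s)*s - 6/(-1))*(2*s) - 10 = (B*s**2 - 1*(-6))*(2*s) - 10 = (B*s**2 + 6)*(2*s) - 10 = (6 + B*s**2)*(2*s) - 10 = 2*s*(6 + B*s**2) - 10 = -10 + 2*s*(6 + B*s**2))
sqrt(X(304, 419) - 294915) = sqrt((-10 + 12*419 + 2*304*419**3) - 294915) = sqrt((-10 + 5028 + 2*304*73560059) - 294915) = sqrt((-10 + 5028 + 44724515872) - 294915) = sqrt(44724520890 - 294915) = sqrt(44724225975) = 5*sqrt(1788969039)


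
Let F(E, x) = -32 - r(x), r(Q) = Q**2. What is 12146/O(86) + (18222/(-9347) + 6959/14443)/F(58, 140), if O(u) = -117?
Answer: -63492028718653/611606513232 ≈ -103.81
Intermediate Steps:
F(E, x) = -32 - x**2
12146/O(86) + (18222/(-9347) + 6959/14443)/F(58, 140) = 12146/(-117) + (18222/(-9347) + 6959/14443)/(-32 - 1*140**2) = 12146*(-1/117) + (18222*(-1/9347) + 6959*(1/14443))/(-32 - 1*19600) = -12146/117 + (-18222/9347 + 6959/14443)/(-32 - 19600) = -12146/117 - 15241121/10384517/(-19632) = -12146/117 - 15241121/10384517*(-1/19632) = -12146/117 + 15241121/203868837744 = -63492028718653/611606513232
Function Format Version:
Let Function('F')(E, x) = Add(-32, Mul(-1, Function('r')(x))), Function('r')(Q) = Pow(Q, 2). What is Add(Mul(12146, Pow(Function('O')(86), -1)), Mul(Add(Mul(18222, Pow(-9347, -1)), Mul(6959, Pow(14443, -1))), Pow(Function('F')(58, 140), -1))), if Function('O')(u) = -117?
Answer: Rational(-63492028718653, 611606513232) ≈ -103.81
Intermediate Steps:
Function('F')(E, x) = Add(-32, Mul(-1, Pow(x, 2)))
Add(Mul(12146, Pow(Function('O')(86), -1)), Mul(Add(Mul(18222, Pow(-9347, -1)), Mul(6959, Pow(14443, -1))), Pow(Function('F')(58, 140), -1))) = Add(Mul(12146, Pow(-117, -1)), Mul(Add(Mul(18222, Pow(-9347, -1)), Mul(6959, Pow(14443, -1))), Pow(Add(-32, Mul(-1, Pow(140, 2))), -1))) = Add(Mul(12146, Rational(-1, 117)), Mul(Add(Mul(18222, Rational(-1, 9347)), Mul(6959, Rational(1, 14443))), Pow(Add(-32, Mul(-1, 19600)), -1))) = Add(Rational(-12146, 117), Mul(Add(Rational(-18222, 9347), Rational(6959, 14443)), Pow(Add(-32, -19600), -1))) = Add(Rational(-12146, 117), Mul(Rational(-15241121, 10384517), Pow(-19632, -1))) = Add(Rational(-12146, 117), Mul(Rational(-15241121, 10384517), Rational(-1, 19632))) = Add(Rational(-12146, 117), Rational(15241121, 203868837744)) = Rational(-63492028718653, 611606513232)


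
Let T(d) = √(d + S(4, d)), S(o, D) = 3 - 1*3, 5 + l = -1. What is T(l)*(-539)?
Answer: -539*I*√6 ≈ -1320.3*I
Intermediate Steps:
l = -6 (l = -5 - 1 = -6)
S(o, D) = 0 (S(o, D) = 3 - 3 = 0)
T(d) = √d (T(d) = √(d + 0) = √d)
T(l)*(-539) = √(-6)*(-539) = (I*√6)*(-539) = -539*I*√6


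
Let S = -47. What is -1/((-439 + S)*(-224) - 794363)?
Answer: 1/685499 ≈ 1.4588e-6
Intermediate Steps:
-1/((-439 + S)*(-224) - 794363) = -1/((-439 - 47)*(-224) - 794363) = -1/(-486*(-224) - 794363) = -1/(108864 - 794363) = -1/(-685499) = -1*(-1/685499) = 1/685499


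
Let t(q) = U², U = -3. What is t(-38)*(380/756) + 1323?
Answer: 27878/21 ≈ 1327.5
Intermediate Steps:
t(q) = 9 (t(q) = (-3)² = 9)
t(-38)*(380/756) + 1323 = 9*(380/756) + 1323 = 9*(380*(1/756)) + 1323 = 9*(95/189) + 1323 = 95/21 + 1323 = 27878/21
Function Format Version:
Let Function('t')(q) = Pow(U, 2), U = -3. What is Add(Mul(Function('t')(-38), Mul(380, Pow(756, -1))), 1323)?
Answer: Rational(27878, 21) ≈ 1327.5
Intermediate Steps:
Function('t')(q) = 9 (Function('t')(q) = Pow(-3, 2) = 9)
Add(Mul(Function('t')(-38), Mul(380, Pow(756, -1))), 1323) = Add(Mul(9, Mul(380, Pow(756, -1))), 1323) = Add(Mul(9, Mul(380, Rational(1, 756))), 1323) = Add(Mul(9, Rational(95, 189)), 1323) = Add(Rational(95, 21), 1323) = Rational(27878, 21)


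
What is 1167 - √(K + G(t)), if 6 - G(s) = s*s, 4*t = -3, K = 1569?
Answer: 1167 - 9*√311/4 ≈ 1127.3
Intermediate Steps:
t = -¾ (t = (¼)*(-3) = -¾ ≈ -0.75000)
G(s) = 6 - s² (G(s) = 6 - s*s = 6 - s²)
1167 - √(K + G(t)) = 1167 - √(1569 + (6 - (-¾)²)) = 1167 - √(1569 + (6 - 1*9/16)) = 1167 - √(1569 + (6 - 9/16)) = 1167 - √(1569 + 87/16) = 1167 - √(25191/16) = 1167 - 9*√311/4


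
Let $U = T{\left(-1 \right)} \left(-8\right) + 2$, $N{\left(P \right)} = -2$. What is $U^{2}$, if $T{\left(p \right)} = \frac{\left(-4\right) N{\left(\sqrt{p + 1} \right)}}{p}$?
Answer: $4356$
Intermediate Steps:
$T{\left(p \right)} = \frac{8}{p}$ ($T{\left(p \right)} = \frac{\left(-4\right) \left(-2\right)}{p} = \frac{8}{p}$)
$U = 66$ ($U = \frac{8}{-1} \left(-8\right) + 2 = 8 \left(-1\right) \left(-8\right) + 2 = \left(-8\right) \left(-8\right) + 2 = 64 + 2 = 66$)
$U^{2} = 66^{2} = 4356$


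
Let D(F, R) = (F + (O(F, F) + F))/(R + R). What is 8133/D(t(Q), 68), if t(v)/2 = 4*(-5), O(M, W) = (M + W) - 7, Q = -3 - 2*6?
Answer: -1106088/167 ≈ -6623.3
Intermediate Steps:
Q = -15 (Q = -3 - 12 = -15)
O(M, W) = -7 + M + W
t(v) = -40 (t(v) = 2*(4*(-5)) = 2*(-20) = -40)
D(F, R) = (-7 + 4*F)/(2*R) (D(F, R) = (F + ((-7 + F + F) + F))/(R + R) = (F + ((-7 + 2*F) + F))/((2*R)) = (F + (-7 + 3*F))*(1/(2*R)) = (-7 + 4*F)*(1/(2*R)) = (-7 + 4*F)/(2*R))
8133/D(t(Q), 68) = 8133/(((1/2)*(-7 + 4*(-40))/68)) = 8133/(((1/2)*(1/68)*(-7 - 160))) = 8133/(((1/2)*(1/68)*(-167))) = 8133/(-167/136) = 8133*(-136/167) = -1106088/167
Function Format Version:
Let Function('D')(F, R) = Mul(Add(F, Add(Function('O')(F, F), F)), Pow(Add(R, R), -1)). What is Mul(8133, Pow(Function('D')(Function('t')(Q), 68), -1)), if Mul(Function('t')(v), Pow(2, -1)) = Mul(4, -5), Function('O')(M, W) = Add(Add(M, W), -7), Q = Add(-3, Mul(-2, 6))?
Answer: Rational(-1106088, 167) ≈ -6623.3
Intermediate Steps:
Q = -15 (Q = Add(-3, -12) = -15)
Function('O')(M, W) = Add(-7, M, W)
Function('t')(v) = -40 (Function('t')(v) = Mul(2, Mul(4, -5)) = Mul(2, -20) = -40)
Function('D')(F, R) = Mul(Rational(1, 2), Pow(R, -1), Add(-7, Mul(4, F))) (Function('D')(F, R) = Mul(Add(F, Add(Add(-7, F, F), F)), Pow(Add(R, R), -1)) = Mul(Add(F, Add(Add(-7, Mul(2, F)), F)), Pow(Mul(2, R), -1)) = Mul(Add(F, Add(-7, Mul(3, F))), Mul(Rational(1, 2), Pow(R, -1))) = Mul(Add(-7, Mul(4, F)), Mul(Rational(1, 2), Pow(R, -1))) = Mul(Rational(1, 2), Pow(R, -1), Add(-7, Mul(4, F))))
Mul(8133, Pow(Function('D')(Function('t')(Q), 68), -1)) = Mul(8133, Pow(Mul(Rational(1, 2), Pow(68, -1), Add(-7, Mul(4, -40))), -1)) = Mul(8133, Pow(Mul(Rational(1, 2), Rational(1, 68), Add(-7, -160)), -1)) = Mul(8133, Pow(Mul(Rational(1, 2), Rational(1, 68), -167), -1)) = Mul(8133, Pow(Rational(-167, 136), -1)) = Mul(8133, Rational(-136, 167)) = Rational(-1106088, 167)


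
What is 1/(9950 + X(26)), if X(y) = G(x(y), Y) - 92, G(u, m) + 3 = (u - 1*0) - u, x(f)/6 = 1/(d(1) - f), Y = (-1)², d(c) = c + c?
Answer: 1/9855 ≈ 0.00010147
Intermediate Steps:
d(c) = 2*c
Y = 1
x(f) = 6/(2 - f) (x(f) = 6/(2*1 - f) = 6/(2 - f))
G(u, m) = -3 (G(u, m) = -3 + ((u - 1*0) - u) = -3 + ((u + 0) - u) = -3 + (u - u) = -3 + 0 = -3)
X(y) = -95 (X(y) = -3 - 92 = -95)
1/(9950 + X(26)) = 1/(9950 - 95) = 1/9855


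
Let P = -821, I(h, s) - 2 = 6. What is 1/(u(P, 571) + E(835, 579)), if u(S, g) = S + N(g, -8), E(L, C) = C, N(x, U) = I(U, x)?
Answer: -1/234 ≈ -0.0042735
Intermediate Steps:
I(h, s) = 8 (I(h, s) = 2 + 6 = 8)
N(x, U) = 8
u(S, g) = 8 + S (u(S, g) = S + 8 = 8 + S)
1/(u(P, 571) + E(835, 579)) = 1/((8 - 821) + 579) = 1/(-813 + 579) = 1/(-234) = -1/234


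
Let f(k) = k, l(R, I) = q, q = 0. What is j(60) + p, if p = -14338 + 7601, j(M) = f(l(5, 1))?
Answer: -6737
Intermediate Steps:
l(R, I) = 0
j(M) = 0
p = -6737
j(60) + p = 0 - 6737 = -6737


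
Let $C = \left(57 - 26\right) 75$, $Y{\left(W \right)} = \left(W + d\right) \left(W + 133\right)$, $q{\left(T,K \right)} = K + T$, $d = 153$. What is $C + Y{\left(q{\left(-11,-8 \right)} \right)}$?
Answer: $17601$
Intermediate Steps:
$Y{\left(W \right)} = \left(133 + W\right) \left(153 + W\right)$ ($Y{\left(W \right)} = \left(W + 153\right) \left(W + 133\right) = \left(153 + W\right) \left(133 + W\right) = \left(133 + W\right) \left(153 + W\right)$)
$C = 2325$ ($C = 31 \cdot 75 = 2325$)
$C + Y{\left(q{\left(-11,-8 \right)} \right)} = 2325 + \left(20349 + \left(-8 - 11\right)^{2} + 286 \left(-8 - 11\right)\right) = 2325 + \left(20349 + \left(-19\right)^{2} + 286 \left(-19\right)\right) = 2325 + \left(20349 + 361 - 5434\right) = 2325 + 15276 = 17601$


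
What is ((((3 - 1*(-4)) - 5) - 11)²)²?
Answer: 6561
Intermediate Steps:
((((3 - 1*(-4)) - 5) - 11)²)² = ((((3 + 4) - 5) - 11)²)² = (((7 - 5) - 11)²)² = ((2 - 11)²)² = ((-9)²)² = 81² = 6561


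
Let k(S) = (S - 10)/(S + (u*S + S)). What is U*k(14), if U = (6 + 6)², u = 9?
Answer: 288/77 ≈ 3.7403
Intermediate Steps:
k(S) = (-10 + S)/(11*S) (k(S) = (S - 10)/(S + (9*S + S)) = (-10 + S)/(S + 10*S) = (-10 + S)/((11*S)) = (-10 + S)*(1/(11*S)) = (-10 + S)/(11*S))
U = 144 (U = 12² = 144)
U*k(14) = 144*((1/11)*(-10 + 14)/14) = 144*((1/11)*(1/14)*4) = 144*(2/77) = 288/77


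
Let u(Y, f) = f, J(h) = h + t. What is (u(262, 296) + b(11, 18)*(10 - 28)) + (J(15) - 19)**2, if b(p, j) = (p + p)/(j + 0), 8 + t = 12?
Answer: 274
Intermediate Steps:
t = 4 (t = -8 + 12 = 4)
J(h) = 4 + h (J(h) = h + 4 = 4 + h)
b(p, j) = 2*p/j (b(p, j) = (2*p)/j = 2*p/j)
(u(262, 296) + b(11, 18)*(10 - 28)) + (J(15) - 19)**2 = (296 + (2*11/18)*(10 - 28)) + ((4 + 15) - 19)**2 = (296 + (2*11*(1/18))*(-18)) + (19 - 19)**2 = (296 + (11/9)*(-18)) + 0**2 = (296 - 22) + 0 = 274 + 0 = 274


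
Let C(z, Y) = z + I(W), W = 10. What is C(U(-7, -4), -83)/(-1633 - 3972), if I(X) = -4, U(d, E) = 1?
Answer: 3/5605 ≈ 0.00053524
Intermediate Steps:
C(z, Y) = -4 + z (C(z, Y) = z - 4 = -4 + z)
C(U(-7, -4), -83)/(-1633 - 3972) = (-4 + 1)/(-1633 - 3972) = -3/(-5605) = -3*(-1/5605) = 3/5605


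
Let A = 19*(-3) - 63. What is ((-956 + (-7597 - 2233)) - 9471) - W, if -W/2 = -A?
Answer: -20017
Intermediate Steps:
A = -120 (A = -57 - 63 = -120)
W = -240 (W = -(-2)*(-120) = -2*120 = -240)
((-956 + (-7597 - 2233)) - 9471) - W = ((-956 + (-7597 - 2233)) - 9471) - 1*(-240) = ((-956 - 9830) - 9471) + 240 = (-10786 - 9471) + 240 = -20257 + 240 = -20017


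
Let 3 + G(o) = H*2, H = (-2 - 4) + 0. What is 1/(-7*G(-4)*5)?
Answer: 1/525 ≈ 0.0019048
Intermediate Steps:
H = -6 (H = -6 + 0 = -6)
G(o) = -15 (G(o) = -3 - 6*2 = -3 - 12 = -15)
1/(-7*G(-4)*5) = 1/(-7*(-15)*5) = 1/(105*5) = 1/525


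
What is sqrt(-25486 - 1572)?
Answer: I*sqrt(27058) ≈ 164.49*I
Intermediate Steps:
sqrt(-25486 - 1572) = sqrt(-27058) = I*sqrt(27058)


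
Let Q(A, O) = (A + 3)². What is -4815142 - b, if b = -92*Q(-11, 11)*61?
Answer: -4455974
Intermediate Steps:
Q(A, O) = (3 + A)²
b = -359168 (b = -92*(3 - 11)²*61 = -92*(-8)²*61 = -92*64*61 = -5888*61 = -359168)
-4815142 - b = -4815142 - 1*(-359168) = -4815142 + 359168 = -4455974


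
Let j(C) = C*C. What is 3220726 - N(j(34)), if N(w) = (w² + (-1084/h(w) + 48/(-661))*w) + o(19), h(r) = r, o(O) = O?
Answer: 1246341243/661 ≈ 1.8855e+6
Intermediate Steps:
j(C) = C²
N(w) = 19 + w² + w*(-48/661 - 1084/w) (N(w) = (w² + (-1084/w + 48/(-661))*w) + 19 = (w² + (-1084/w + 48*(-1/661))*w) + 19 = (w² + (-1084/w - 48/661)*w) + 19 = (w² + (-48/661 - 1084/w)*w) + 19 = (w² + w*(-48/661 - 1084/w)) + 19 = 19 + w² + w*(-48/661 - 1084/w))
3220726 - N(j(34)) = 3220726 - (-1065 + (34²)² - 48/661*34²) = 3220726 - (-1065 + 1156² - 48/661*1156) = 3220726 - (-1065 + 1336336 - 55488/661) = 3220726 - 1*882558643/661 = 3220726 - 882558643/661 = 1246341243/661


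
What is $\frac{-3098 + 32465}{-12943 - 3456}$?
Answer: $- \frac{29367}{16399} \approx -1.7908$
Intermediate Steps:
$\frac{-3098 + 32465}{-12943 - 3456} = \frac{29367}{-12943 - 3456} = \frac{29367}{-16399} = 29367 \left(- \frac{1}{16399}\right) = - \frac{29367}{16399}$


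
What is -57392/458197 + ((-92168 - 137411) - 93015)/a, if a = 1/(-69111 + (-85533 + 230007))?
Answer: -11139525838302926/458197 ≈ -2.4312e+10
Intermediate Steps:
a = 1/75363 (a = 1/(-69111 + 144474) = 1/75363 ≈ 1.3269e-5)
-57392/458197 + ((-92168 - 137411) - 93015)/a = -57392/458197 + ((-92168 - 137411) - 93015)/(1/75363) = -57392*1/458197 + (-229579 - 93015)*75363 = -57392/458197 - 322594*75363 = -57392/458197 - 24311651622 = -11139525838302926/458197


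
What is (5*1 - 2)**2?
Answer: 9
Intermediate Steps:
(5*1 - 2)**2 = (5 - 2)**2 = 3**2 = 9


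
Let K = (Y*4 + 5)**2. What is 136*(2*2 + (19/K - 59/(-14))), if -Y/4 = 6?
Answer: 9253644/8281 ≈ 1117.5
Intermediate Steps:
Y = -24 (Y = -4*6 = -24)
K = 8281 (K = (-24*4 + 5)**2 = (-96 + 5)**2 = (-91)**2 = 8281)
136*(2*2 + (19/K - 59/(-14))) = 136*(2*2 + (19/8281 - 59/(-14))) = 136*(4 + (19*(1/8281) - 59*(-1/14))) = 136*(4 + (19/8281 + 59/14)) = 136*(4 + 69835/16562) = 136*(136083/16562) = 9253644/8281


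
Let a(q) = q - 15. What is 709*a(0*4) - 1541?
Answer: -12176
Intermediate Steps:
a(q) = -15 + q
709*a(0*4) - 1541 = 709*(-15 + 0*4) - 1541 = 709*(-15 + 0) - 1541 = 709*(-15) - 1541 = -10635 - 1541 = -12176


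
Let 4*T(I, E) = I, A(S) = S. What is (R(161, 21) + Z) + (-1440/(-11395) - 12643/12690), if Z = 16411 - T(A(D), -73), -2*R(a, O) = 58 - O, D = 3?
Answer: 20171600473/1230660 ≈ 16391.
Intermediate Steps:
T(I, E) = I/4
R(a, O) = -29 + O/2 (R(a, O) = -(58 - O)/2 = -29 + O/2)
Z = 65641/4 (Z = 16411 - 3/4 = 16411 - 1*¾ = 16411 - ¾ = 65641/4 ≈ 16410.)
(R(161, 21) + Z) + (-1440/(-11395) - 12643/12690) = ((-29 + (½)*21) + 65641/4) + (-1440/(-11395) - 12643/12690) = ((-29 + 21/2) + 65641/4) + (-1440*(-1/11395) - 12643*1/12690) = (-37/2 + 65641/4) + (288/2279 - 269/270) = 65567/4 - 535291/615330 = 20171600473/1230660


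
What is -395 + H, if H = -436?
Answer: -831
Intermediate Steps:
-395 + H = -395 - 436 = -831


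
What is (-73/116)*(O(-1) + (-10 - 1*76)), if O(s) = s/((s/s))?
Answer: 219/4 ≈ 54.750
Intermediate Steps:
O(s) = s (O(s) = s/1 = s*1 = s)
(-73/116)*(O(-1) + (-10 - 1*76)) = (-73/116)*(-1 + (-10 - 1*76)) = (-73*1/116)*(-1 + (-10 - 76)) = -73*(-1 - 86)/116 = -73/116*(-87) = 219/4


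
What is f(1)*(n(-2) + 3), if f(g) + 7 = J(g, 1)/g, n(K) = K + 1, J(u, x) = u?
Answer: -12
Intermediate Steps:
n(K) = 1 + K
f(g) = -6 (f(g) = -7 + g/g = -7 + 1 = -6)
f(1)*(n(-2) + 3) = -6*((1 - 2) + 3) = -6*(-1 + 3) = -6*2 = -12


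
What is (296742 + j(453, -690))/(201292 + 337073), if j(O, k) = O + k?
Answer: 19767/35891 ≈ 0.55075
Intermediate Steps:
(296742 + j(453, -690))/(201292 + 337073) = (296742 + (453 - 690))/(201292 + 337073) = (296742 - 237)/538365 = 296505*(1/538365) = 19767/35891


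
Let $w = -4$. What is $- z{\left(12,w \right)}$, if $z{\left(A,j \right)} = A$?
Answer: $-12$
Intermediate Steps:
$- z{\left(12,w \right)} = \left(-1\right) 12 = -12$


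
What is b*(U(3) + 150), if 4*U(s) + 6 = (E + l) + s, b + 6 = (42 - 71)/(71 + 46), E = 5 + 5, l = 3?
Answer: -222955/234 ≈ -952.80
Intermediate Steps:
E = 10
b = -731/117 (b = -6 + (42 - 71)/(71 + 46) = -6 - 29/117 = -731/117 ≈ -6.2479)
U(s) = 7/4 + s/4 (U(s) = -3/2 + ((10 + 3) + s)/4 = -3/2 + (13 + s)/4 = -3/2 + (13/4 + s/4) = 7/4 + s/4)
b*(U(3) + 150) = -731*((7/4 + (¼)*3) + 150)/117 = -731*((7/4 + ¾) + 150)/117 = -731*(5/2 + 150)/117 = -731/117*305/2 = -222955/234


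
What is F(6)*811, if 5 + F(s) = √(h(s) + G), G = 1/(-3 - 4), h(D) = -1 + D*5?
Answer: -4055 + 811*√1414/7 ≈ 301.60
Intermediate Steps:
h(D) = -1 + 5*D
G = -⅐ (G = 1/(-7) = -⅐ ≈ -0.14286)
F(s) = -5 + √(-8/7 + 5*s) (F(s) = -5 + √((-1 + 5*s) - ⅐) = -5 + √(-8/7 + 5*s))
F(6)*811 = (-5 + √(-56 + 245*6)/7)*811 = (-5 + √(-56 + 1470)/7)*811 = (-5 + √1414/7)*811 = -4055 + 811*√1414/7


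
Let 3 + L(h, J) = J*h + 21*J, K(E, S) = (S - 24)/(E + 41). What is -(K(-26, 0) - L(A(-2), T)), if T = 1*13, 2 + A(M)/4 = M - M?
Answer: 838/5 ≈ 167.60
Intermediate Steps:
A(M) = -8 (A(M) = -8 + 4*(M - M) = -8 + 4*0 = -8 + 0 = -8)
T = 13
K(E, S) = (-24 + S)/(41 + E)
L(h, J) = -3 + 21*J + J*h (L(h, J) = -3 + (J*h + 21*J) = -3 + (21*J + J*h) = -3 + 21*J + J*h)
-(K(-26, 0) - L(A(-2), T)) = -((-24 + 0)/(41 - 26) - (-3 + 21*13 + 13*(-8))) = -(-24/15 - (-3 + 273 - 104)) = -((1/15)*(-24) - 1*166) = -(-8/5 - 166) = -1*(-838/5) = 838/5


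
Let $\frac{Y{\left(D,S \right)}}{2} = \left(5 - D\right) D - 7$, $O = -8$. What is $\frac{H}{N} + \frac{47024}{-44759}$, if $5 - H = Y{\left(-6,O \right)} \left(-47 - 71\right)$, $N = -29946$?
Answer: $- \frac{212432149}{446784338} \approx -0.47547$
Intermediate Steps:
$Y{\left(D,S \right)} = -14 + 2 D \left(5 - D\right)$ ($Y{\left(D,S \right)} = 2 \left(\left(5 - D\right) D - 7\right) = 2 \left(D \left(5 - D\right) - 7\right) = 2 \left(-7 + D \left(5 - D\right)\right) = -14 + 2 D \left(5 - D\right)$)
$H = -17223$ ($H = 5 - \left(-14 - 2 \left(-6\right)^{2} + 10 \left(-6\right)\right) \left(-47 - 71\right) = 5 - \left(-14 - 72 - 60\right) \left(-118\right) = 5 - \left(-146\right) \left(-118\right) = 5 - 17228 = -17223$)
$\frac{H}{N} + \frac{47024}{-44759} = - \frac{17223}{-29946} + \frac{47024}{-44759} = \left(-17223\right) \left(- \frac{1}{29946}\right) + 47024 \left(- \frac{1}{44759}\right) = \frac{5741}{9982} - \frac{47024}{44759} = - \frac{212432149}{446784338}$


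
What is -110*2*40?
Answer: -8800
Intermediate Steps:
-110*2*40 = -11*20*40 = -220*40 = -8800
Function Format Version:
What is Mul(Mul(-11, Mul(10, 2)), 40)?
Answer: -8800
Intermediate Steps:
Mul(Mul(-11, Mul(10, 2)), 40) = Mul(Mul(-11, 20), 40) = Mul(-220, 40) = -8800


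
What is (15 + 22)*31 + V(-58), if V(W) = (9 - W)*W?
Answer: -2739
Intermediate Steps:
V(W) = W*(9 - W)
(15 + 22)*31 + V(-58) = (15 + 22)*31 - 58*(9 - 1*(-58)) = 37*31 - 58*(9 + 58) = 1147 - 58*67 = 1147 - 3886 = -2739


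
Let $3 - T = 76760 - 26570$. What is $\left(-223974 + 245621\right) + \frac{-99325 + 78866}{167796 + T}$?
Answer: $\frac{2545861564}{117609} \approx 21647.0$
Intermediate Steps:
$T = -50187$ ($T = 3 - \left(76760 - 26570\right) = 3 - 50190 = -50187$)
$\left(-223974 + 245621\right) + \frac{-99325 + 78866}{167796 + T} = \left(-223974 + 245621\right) + \frac{-99325 + 78866}{167796 - 50187} = 21647 - \frac{20459}{117609} = \frac{2545861564}{117609}$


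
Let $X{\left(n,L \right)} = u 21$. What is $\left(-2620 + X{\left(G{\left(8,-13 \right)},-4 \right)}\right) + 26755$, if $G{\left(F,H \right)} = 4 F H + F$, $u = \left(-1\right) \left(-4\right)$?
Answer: $24219$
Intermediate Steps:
$u = 4$
$G{\left(F,H \right)} = F + 4 F H$ ($G{\left(F,H \right)} = 4 F H + F = F + 4 F H$)
$X{\left(n,L \right)} = 84$ ($X{\left(n,L \right)} = 4 \cdot 21 = 84$)
$\left(-2620 + X{\left(G{\left(8,-13 \right)},-4 \right)}\right) + 26755 = \left(-2620 + 84\right) + 26755 = -2536 + 26755 = 24219$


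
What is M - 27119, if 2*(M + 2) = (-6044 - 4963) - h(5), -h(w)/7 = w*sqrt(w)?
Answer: -65249/2 + 35*sqrt(5)/2 ≈ -32585.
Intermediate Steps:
h(w) = -7*w**(3/2) (h(w) = -7*w*sqrt(w) = -7*w**(3/2))
M = -11011/2 + 35*sqrt(5)/2 (M = -2 + ((-6044 - 4963) - (-7)*5**(3/2))/2 = -2 + (-11007 - (-7)*5*sqrt(5))/2 = -2 + (-11007 - (-35)*sqrt(5))/2 = -2 + (-11007 + 35*sqrt(5))/2 = -2 + (-11007/2 + 35*sqrt(5)/2) = -11011/2 + 35*sqrt(5)/2 ≈ -5466.4)
M - 27119 = (-11011/2 + 35*sqrt(5)/2) - 27119 = -65249/2 + 35*sqrt(5)/2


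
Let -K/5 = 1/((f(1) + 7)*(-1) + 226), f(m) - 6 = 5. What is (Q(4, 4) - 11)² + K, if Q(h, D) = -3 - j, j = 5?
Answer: 75083/208 ≈ 360.98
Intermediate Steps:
f(m) = 11 (f(m) = 6 + 5 = 11)
Q(h, D) = -8 (Q(h, D) = -3 - 1*5 = -3 - 5 = -8)
K = -5/208 (K = -5/((11 + 7)*(-1) + 226) = -5/(18*(-1) + 226) = -5/(-18 + 226) = -5/208 ≈ -0.024038)
(Q(4, 4) - 11)² + K = (-8 - 11)² - 5/208 = (-19)² - 5/208 = 361 - 5/208 = 75083/208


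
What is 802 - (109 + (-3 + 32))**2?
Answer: -18242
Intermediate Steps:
802 - (109 + (-3 + 32))**2 = 802 - (109 + 29)**2 = 802 - 1*138**2 = 802 - 1*19044 = 802 - 19044 = -18242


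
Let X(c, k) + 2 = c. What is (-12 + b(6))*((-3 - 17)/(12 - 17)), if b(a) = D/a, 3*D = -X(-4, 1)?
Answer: -140/3 ≈ -46.667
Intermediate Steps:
X(c, k) = -2 + c
D = 2 (D = (-(-2 - 4))/3 = (-1*(-6))/3 = (1/3)*6 = 2)
b(a) = 2/a
(-12 + b(6))*((-3 - 17)/(12 - 17)) = (-12 + 2/6)*((-3 - 17)/(12 - 17)) = (-12 + 2*(1/6))*(-20/(-5)) = (-12 + 1/3)*(-20*(-1/5)) = -35/3*4 = -140/3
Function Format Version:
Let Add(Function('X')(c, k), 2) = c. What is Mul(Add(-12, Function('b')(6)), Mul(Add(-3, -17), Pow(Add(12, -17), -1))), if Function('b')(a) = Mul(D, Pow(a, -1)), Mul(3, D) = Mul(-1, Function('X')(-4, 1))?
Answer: Rational(-140, 3) ≈ -46.667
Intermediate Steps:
Function('X')(c, k) = Add(-2, c)
D = 2 (D = Mul(Rational(1, 3), Mul(-1, Add(-2, -4))) = Mul(Rational(1, 3), Mul(-1, -6)) = Mul(Rational(1, 3), 6) = 2)
Function('b')(a) = Mul(2, Pow(a, -1))
Mul(Add(-12, Function('b')(6)), Mul(Add(-3, -17), Pow(Add(12, -17), -1))) = Mul(Add(-12, Mul(2, Pow(6, -1))), Mul(Add(-3, -17), Pow(Add(12, -17), -1))) = Mul(Add(-12, Mul(2, Rational(1, 6))), Mul(-20, Pow(-5, -1))) = Mul(Add(-12, Rational(1, 3)), Mul(-20, Rational(-1, 5))) = Mul(Rational(-35, 3), 4) = Rational(-140, 3)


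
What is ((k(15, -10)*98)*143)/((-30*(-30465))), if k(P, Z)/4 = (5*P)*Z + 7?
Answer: -20824804/456975 ≈ -45.571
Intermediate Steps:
k(P, Z) = 28 + 20*P*Z (k(P, Z) = 4*((5*P)*Z + 7) = 4*(5*P*Z + 7) = 4*(7 + 5*P*Z) = 28 + 20*P*Z)
((k(15, -10)*98)*143)/((-30*(-30465))) = (((28 + 20*15*(-10))*98)*143)/((-30*(-30465))) = (((28 - 3000)*98)*143)/913950 = (-2972*98*143)*(1/913950) = -291256*143*(1/913950) = -41649608*1/913950 = -20824804/456975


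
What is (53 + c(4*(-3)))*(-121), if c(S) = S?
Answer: -4961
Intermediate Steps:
(53 + c(4*(-3)))*(-121) = (53 + 4*(-3))*(-121) = (53 - 12)*(-121) = 41*(-121) = -4961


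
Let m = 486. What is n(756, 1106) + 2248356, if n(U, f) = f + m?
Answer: 2249948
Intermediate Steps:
n(U, f) = 486 + f (n(U, f) = f + 486 = 486 + f)
n(756, 1106) + 2248356 = (486 + 1106) + 2248356 = 1592 + 2248356 = 2249948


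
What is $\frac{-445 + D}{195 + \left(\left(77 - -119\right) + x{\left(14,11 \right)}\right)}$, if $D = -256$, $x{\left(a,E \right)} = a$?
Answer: $- \frac{701}{405} \approx -1.7309$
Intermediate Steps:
$\frac{-445 + D}{195 + \left(\left(77 - -119\right) + x{\left(14,11 \right)}\right)} = \frac{-445 - 256}{195 + \left(\left(77 - -119\right) + 14\right)} = - \frac{701}{195 + \left(\left(77 + 119\right) + 14\right)} = - \frac{701}{195 + \left(196 + 14\right)} = - \frac{701}{195 + 210} = - \frac{701}{405}$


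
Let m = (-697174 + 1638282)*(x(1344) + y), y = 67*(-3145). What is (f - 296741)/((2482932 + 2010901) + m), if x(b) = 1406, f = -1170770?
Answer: 1467511/196977880539 ≈ 7.4501e-6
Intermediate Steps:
y = -210715
m = -196982374372 (m = (-697174 + 1638282)*(1406 - 210715) = 941108*(-209309) = -196982374372)
(f - 296741)/((2482932 + 2010901) + m) = (-1170770 - 296741)/((2482932 + 2010901) - 196982374372) = -1467511/(4493833 - 196982374372) = -1467511/(-196977880539) = -1467511*(-1/196977880539) = 1467511/196977880539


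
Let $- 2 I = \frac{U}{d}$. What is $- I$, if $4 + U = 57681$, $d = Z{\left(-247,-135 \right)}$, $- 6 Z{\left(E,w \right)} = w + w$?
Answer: $\frac{57677}{90} \approx 640.86$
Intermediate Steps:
$Z{\left(E,w \right)} = - \frac{w}{3}$ ($Z{\left(E,w \right)} = - \frac{w + w}{6} = - \frac{2 w}{6} = - \frac{w}{3}$)
$d = 45$ ($d = \left(- \frac{1}{3}\right) \left(-135\right) = 45$)
$U = 57677$ ($U = -4 + 57681 = 57677$)
$I = - \frac{57677}{90}$ ($I = - \frac{57677 \cdot \frac{1}{45}}{2} = \left(- \frac{1}{2}\right) \frac{57677}{45} = - \frac{57677}{90} \approx -640.86$)
$- I = \left(-1\right) \left(- \frac{57677}{90}\right) = \frac{57677}{90}$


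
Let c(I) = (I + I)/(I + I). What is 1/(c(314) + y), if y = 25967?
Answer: 1/25968 ≈ 3.8509e-5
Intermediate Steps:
c(I) = 1 (c(I) = (2*I)/((2*I)) = (2*I)*(1/(2*I)) = 1)
1/(c(314) + y) = 1/(1 + 25967) = 1/25968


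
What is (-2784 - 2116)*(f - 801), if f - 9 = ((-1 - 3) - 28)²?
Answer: -1136800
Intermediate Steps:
f = 1033 (f = 9 + ((-1 - 3) - 28)² = 9 + (-4 - 28)² = 9 + (-32)² = 9 + 1024 = 1033)
(-2784 - 2116)*(f - 801) = (-2784 - 2116)*(1033 - 801) = -4900*232 = -1136800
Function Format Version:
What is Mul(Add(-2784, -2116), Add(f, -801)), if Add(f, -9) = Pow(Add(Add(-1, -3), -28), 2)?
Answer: -1136800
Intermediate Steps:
f = 1033 (f = Add(9, Pow(Add(Add(-1, -3), -28), 2)) = Add(9, Pow(Add(-4, -28), 2)) = Add(9, Pow(-32, 2)) = Add(9, 1024) = 1033)
Mul(Add(-2784, -2116), Add(f, -801)) = Mul(Add(-2784, -2116), Add(1033, -801)) = Mul(-4900, 232) = -1136800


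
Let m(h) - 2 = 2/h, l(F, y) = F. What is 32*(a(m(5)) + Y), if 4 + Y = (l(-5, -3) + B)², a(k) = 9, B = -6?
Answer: 4032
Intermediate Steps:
m(h) = 2 + 2/h
Y = 117 (Y = -4 + (-5 - 6)² = -4 + (-11)² = -4 + 121 = 117)
32*(a(m(5)) + Y) = 32*(9 + 117) = 32*126 = 4032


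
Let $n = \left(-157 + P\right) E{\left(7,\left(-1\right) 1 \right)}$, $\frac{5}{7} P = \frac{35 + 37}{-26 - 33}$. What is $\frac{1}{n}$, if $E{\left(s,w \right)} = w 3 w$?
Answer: $- \frac{295}{140457} \approx -0.0021003$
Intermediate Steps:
$E{\left(s,w \right)} = 3 w^{2}$ ($E{\left(s,w \right)} = 3 w w = 3 w^{2}$)
$P = - \frac{504}{295}$ ($P = \frac{7 \frac{35 + 37}{-26 - 33}}{5} = \frac{7 \frac{72}{-59}}{5} = \frac{7 \cdot 72 \left(- \frac{1}{59}\right)}{5} = \frac{7}{5} \left(- \frac{72}{59}\right) = - \frac{504}{295} \approx -1.7085$)
$n = - \frac{140457}{295}$ ($n = \left(-157 - \frac{504}{295}\right) 3 \left(\left(-1\right) 1\right)^{2} = - \frac{46819 \cdot 3 \left(-1\right)^{2}}{295} = - \frac{46819 \cdot 3 \cdot 1}{295} = \left(- \frac{46819}{295}\right) 3 = - \frac{140457}{295} \approx -476.13$)
$\frac{1}{n} = \frac{1}{- \frac{140457}{295}} = - \frac{295}{140457}$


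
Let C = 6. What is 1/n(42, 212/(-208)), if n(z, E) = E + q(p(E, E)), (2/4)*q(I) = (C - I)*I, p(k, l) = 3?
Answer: 52/883 ≈ 0.058890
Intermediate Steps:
q(I) = 2*I*(6 - I) (q(I) = 2*((6 - I)*I) = 2*(I*(6 - I)) = 2*I*(6 - I))
n(z, E) = 18 + E (n(z, E) = E + 2*3*(6 - 1*3) = E + 2*3*(6 - 3) = E + 2*3*3 = E + 18 = 18 + E)
1/n(42, 212/(-208)) = 1/(18 + 212/(-208)) = 1/(18 + 212*(-1/208)) = 1/(18 - 53/52) = 1/(883/52) = 52/883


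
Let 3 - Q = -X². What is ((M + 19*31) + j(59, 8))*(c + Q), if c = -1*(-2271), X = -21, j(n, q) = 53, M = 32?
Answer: 1829910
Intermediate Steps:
c = 2271
Q = 444 (Q = 3 - (-1)*(-21)² = 3 - (-1)*441 = 3 - 1*(-441) = 3 + 441 = 444)
((M + 19*31) + j(59, 8))*(c + Q) = ((32 + 19*31) + 53)*(2271 + 444) = ((32 + 589) + 53)*2715 = (621 + 53)*2715 = 674*2715 = 1829910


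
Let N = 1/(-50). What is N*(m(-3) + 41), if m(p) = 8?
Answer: -49/50 ≈ -0.98000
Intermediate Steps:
N = -1/50 ≈ -0.020000
N*(m(-3) + 41) = -(8 + 41)/50 = -1/50*49 = -49/50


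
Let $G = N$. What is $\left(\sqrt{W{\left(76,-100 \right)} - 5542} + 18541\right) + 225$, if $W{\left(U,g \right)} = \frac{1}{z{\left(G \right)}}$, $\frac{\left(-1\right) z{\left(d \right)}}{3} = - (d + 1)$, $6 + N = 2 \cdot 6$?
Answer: $18766 + \frac{i \sqrt{2444001}}{21} \approx 18766.0 + 74.444 i$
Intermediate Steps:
$N = 6$ ($N = -6 + 2 \cdot 6 = -6 + 12 = 6$)
$G = 6$
$z{\left(d \right)} = 3 + 3 d$ ($z{\left(d \right)} = - 3 \left(- (d + 1)\right) = - 3 \left(- (1 + d)\right) = - 3 \left(-1 - d\right) = 3 + 3 d$)
$W{\left(U,g \right)} = \frac{1}{21}$ ($W{\left(U,g \right)} = \frac{1}{3 + 3 \cdot 6} = \frac{1}{3 + 18} = \frac{1}{21}$)
$\left(\sqrt{W{\left(76,-100 \right)} - 5542} + 18541\right) + 225 = \left(\sqrt{\frac{1}{21} - 5542} + 18541\right) + 225 = \left(\sqrt{- \frac{116381}{21}} + 18541\right) + 225 = \left(\frac{i \sqrt{2444001}}{21} + 18541\right) + 225 = \left(18541 + \frac{i \sqrt{2444001}}{21}\right) + 225 = 18766 + \frac{i \sqrt{2444001}}{21}$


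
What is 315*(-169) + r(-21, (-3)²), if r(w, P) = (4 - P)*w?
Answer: -53130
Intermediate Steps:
r(w, P) = w*(4 - P)
315*(-169) + r(-21, (-3)²) = 315*(-169) - 21*(4 - 1*(-3)²) = -53235 - 21*(4 - 1*9) = -53235 - 21*(4 - 9) = -53235 - 21*(-5) = -53235 + 105 = -53130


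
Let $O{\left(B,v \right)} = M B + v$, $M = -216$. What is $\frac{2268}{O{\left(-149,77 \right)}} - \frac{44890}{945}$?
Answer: $- \frac{289210606}{6097329} \approx -47.432$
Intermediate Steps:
$O{\left(B,v \right)} = v - 216 B$ ($O{\left(B,v \right)} = - 216 B + v = v - 216 B$)
$\frac{2268}{O{\left(-149,77 \right)}} - \frac{44890}{945} = \frac{2268}{77 - -32184} - \frac{44890}{945} = \frac{2268}{77 + 32184} - \frac{8978}{189} = \frac{2268}{32261} - \frac{8978}{189} = - \frac{289210606}{6097329}$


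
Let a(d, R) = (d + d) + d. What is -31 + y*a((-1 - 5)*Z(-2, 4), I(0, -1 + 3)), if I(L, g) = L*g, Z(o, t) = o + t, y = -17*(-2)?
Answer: -1255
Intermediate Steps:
y = 34
a(d, R) = 3*d (a(d, R) = 2*d + d = 3*d)
-31 + y*a((-1 - 5)*Z(-2, 4), I(0, -1 + 3)) = -31 + 34*(3*((-1 - 5)*(-2 + 4))) = -31 + 34*(3*(-6*2)) = -31 + 34*(3*(-12)) = -31 + 34*(-36) = -31 - 1224 = -1255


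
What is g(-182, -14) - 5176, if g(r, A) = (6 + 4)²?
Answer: -5076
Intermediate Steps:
g(r, A) = 100 (g(r, A) = 10² = 100)
g(-182, -14) - 5176 = 100 - 5176 = -5076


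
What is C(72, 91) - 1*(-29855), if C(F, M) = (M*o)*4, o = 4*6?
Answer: 38591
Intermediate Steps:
o = 24
C(F, M) = 96*M (C(F, M) = (M*24)*4 = (24*M)*4 = 96*M)
C(72, 91) - 1*(-29855) = 96*91 - 1*(-29855) = 8736 + 29855 = 38591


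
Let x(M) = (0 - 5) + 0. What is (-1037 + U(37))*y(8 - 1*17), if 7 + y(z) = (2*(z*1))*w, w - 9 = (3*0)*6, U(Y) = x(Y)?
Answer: 176098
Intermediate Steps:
x(M) = -5 (x(M) = -5 + 0 = -5)
U(Y) = -5
w = 9 (w = 9 + (3*0)*6 = 9 + 0*6 = 9 + 0 = 9)
y(z) = -7 + 18*z (y(z) = -7 + (2*(z*1))*9 = -7 + (2*z)*9 = -7 + 18*z)
(-1037 + U(37))*y(8 - 1*17) = (-1037 - 5)*(-7 + 18*(8 - 1*17)) = -1042*(-7 + 18*(8 - 17)) = -1042*(-7 + 18*(-9)) = -1042*(-7 - 162) = -1042*(-169) = 176098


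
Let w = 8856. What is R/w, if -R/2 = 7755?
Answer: -2585/1476 ≈ -1.7514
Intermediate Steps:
R = -15510 (R = -2*7755 = -15510)
R/w = -15510/8856 = -15510*1/8856 = -2585/1476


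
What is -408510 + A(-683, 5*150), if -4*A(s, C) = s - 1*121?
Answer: -408309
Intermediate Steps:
A(s, C) = 121/4 - s/4 (A(s, C) = -(s - 1*121)/4 = -(s - 121)/4 = -(-121 + s)/4 = 121/4 - s/4)
-408510 + A(-683, 5*150) = -408510 + (121/4 - ¼*(-683)) = -408510 + (121/4 + 683/4) = -408510 + 201 = -408309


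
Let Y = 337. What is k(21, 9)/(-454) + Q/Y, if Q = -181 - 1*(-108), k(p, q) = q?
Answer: -36175/152998 ≈ -0.23644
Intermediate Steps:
Q = -73 (Q = -181 + 108 = -73)
k(21, 9)/(-454) + Q/Y = 9/(-454) - 73/337 = 9*(-1/454) - 73*1/337 = -9/454 - 73/337 = -36175/152998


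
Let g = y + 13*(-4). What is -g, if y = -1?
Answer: 53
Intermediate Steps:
g = -53 (g = -1 + 13*(-4) = -1 - 52 = -53)
-g = -1*(-53) = 53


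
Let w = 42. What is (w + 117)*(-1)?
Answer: -159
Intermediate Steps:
(w + 117)*(-1) = (42 + 117)*(-1) = 159*(-1) = -159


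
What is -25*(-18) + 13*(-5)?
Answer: 385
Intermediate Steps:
-25*(-18) + 13*(-5) = 450 - 65 = 385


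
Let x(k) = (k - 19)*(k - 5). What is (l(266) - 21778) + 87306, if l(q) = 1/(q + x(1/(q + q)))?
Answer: 6694268485640/102158897 ≈ 65528.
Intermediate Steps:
x(k) = (-19 + k)*(-5 + k)
l(q) = 1/(95 + q - 12/q + 1/(4*q**2)) (l(q) = 1/(q + (95 + (1/(q + q))**2 - 24/(q + q))) = 1/(q + (95 + (1/(2*q))**2 - 24*1/(2*q))) = 1/(q + (95 + (1/(2*q))**2 - 12/q)) = 1/(q + (95 + 1/(4*q**2) - 12/q)) = 1/(q + (95 - 12/q + 1/(4*q**2))) = 1/(95 + q - 12/q + 1/(4*q**2)))
(l(266) - 21778) + 87306 = (4*266**2/(1 - 48*266 + 4*266**3 + 380*266**2) - 21778) + 87306 = (4*70756/(1 - 12768 + 4*18821096 + 380*70756) - 21778) + 87306 = (4*70756/(1 - 12768 + 75284384 + 26887280) - 21778) + 87306 = (4*70756/102158897 - 21778) + 87306 = (4*70756*(1/102158897) - 21778) + 87306 = (283024/102158897 - 21778) + 87306 = -2224816175842/102158897 + 87306 = 6694268485640/102158897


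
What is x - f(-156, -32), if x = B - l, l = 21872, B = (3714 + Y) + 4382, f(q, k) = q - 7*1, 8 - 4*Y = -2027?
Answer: -52417/4 ≈ -13104.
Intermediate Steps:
Y = 2035/4 (Y = 2 - 1/4*(-2027) = 2 + 2027/4 = 2035/4 ≈ 508.75)
f(q, k) = -7 + q (f(q, k) = q - 7 = -7 + q)
B = 34419/4 (B = (3714 + 2035/4) + 4382 = 16891/4 + 4382 = 34419/4 ≈ 8604.8)
x = -53069/4 (x = 34419/4 - 1*21872 = 34419/4 - 21872 = -53069/4 ≈ -13267.)
x - f(-156, -32) = -53069/4 - (-7 - 156) = -53069/4 - 1*(-163) = -53069/4 + 163 = -52417/4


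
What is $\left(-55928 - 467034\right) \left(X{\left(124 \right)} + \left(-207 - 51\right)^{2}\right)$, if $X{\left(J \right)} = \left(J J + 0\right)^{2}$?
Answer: $-123674206078280$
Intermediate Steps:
$X{\left(J \right)} = J^{4}$ ($X{\left(J \right)} = \left(J^{2} + 0\right)^{2} = \left(J^{2}\right)^{2} = J^{4}$)
$\left(-55928 - 467034\right) \left(X{\left(124 \right)} + \left(-207 - 51\right)^{2}\right) = \left(-55928 - 467034\right) \left(124^{4} + \left(-207 - 51\right)^{2}\right) = - 522962 \left(236421376 + \left(-258\right)^{2}\right) = - 522962 \left(236421376 + 66564\right) = \left(-522962\right) 236487940 = -123674206078280$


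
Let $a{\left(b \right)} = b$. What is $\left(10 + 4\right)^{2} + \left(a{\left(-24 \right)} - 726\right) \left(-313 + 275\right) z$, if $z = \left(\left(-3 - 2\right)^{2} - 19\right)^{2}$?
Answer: $1026196$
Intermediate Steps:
$z = 36$ ($z = \left(\left(-5\right)^{2} - 19\right)^{2} = \left(25 - 19\right)^{2} = 6^{2} = 36$)
$\left(10 + 4\right)^{2} + \left(a{\left(-24 \right)} - 726\right) \left(-313 + 275\right) z = \left(10 + 4\right)^{2} + \left(-24 - 726\right) \left(-313 + 275\right) 36 = 14^{2} + \left(-750\right) \left(-38\right) 36 = 196 + 28500 \cdot 36 = 196 + 1026000 = 1026196$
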